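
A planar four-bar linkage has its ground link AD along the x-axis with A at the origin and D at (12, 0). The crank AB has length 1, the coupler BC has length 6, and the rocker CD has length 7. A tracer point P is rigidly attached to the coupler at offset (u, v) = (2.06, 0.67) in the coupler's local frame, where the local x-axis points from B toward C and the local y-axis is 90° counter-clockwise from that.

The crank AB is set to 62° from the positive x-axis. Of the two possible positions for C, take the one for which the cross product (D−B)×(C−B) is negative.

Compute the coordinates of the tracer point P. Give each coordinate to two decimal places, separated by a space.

2.55 0.29

A=(0,0), D=(12.00,0)
B = A + 1.00·(cos62°, sin62°) = (0.4695, 0.8829)
|BD| = 11.5643
circle(B,6.00) ∩ circle(D,7.00): a=5.2201, h=2.9582
  candidates: C₊=(5.9002,3.4339) cross=34.209; C₋=(5.4484,-2.4652) cross=-34.209
  mode - wants cross < 0 → take C=(5.4484,-2.4652) (cross=-34.209)
ex = (C−B)/|BC| = (0.8298,-0.5580); ey = (0.5580,0.8298)
P = B + 2.06·ex + 0.67·ey = (2.5528,0.2894)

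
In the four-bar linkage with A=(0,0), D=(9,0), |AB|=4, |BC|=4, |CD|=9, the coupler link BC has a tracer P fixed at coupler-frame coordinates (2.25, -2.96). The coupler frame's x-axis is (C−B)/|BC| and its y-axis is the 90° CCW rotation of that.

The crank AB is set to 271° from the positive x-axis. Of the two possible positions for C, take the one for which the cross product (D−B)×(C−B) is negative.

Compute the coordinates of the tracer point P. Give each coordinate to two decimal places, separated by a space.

-0.29 -7.70

A=(0,0), D=(9.00,0)
B = A + 4.00·(cos271°, sin271°) = (0.0698, -3.9994)
|BD| = 9.7849
circle(B,4.00) ∩ circle(D,9.00): a=1.5710, h=3.6786
  candidates: C₊=(0.0000,-0.0000) cross=35.995; C₋=(3.0071,-6.7146) cross=-35.995
  mode - wants cross < 0 → take C=(3.0071,-6.7146) (cross=-35.995)
ex = (C−B)/|BC| = (0.7343,-0.6788); ey = (0.6788,0.7343)
P = B + 2.25·ex + -2.96·ey = (-0.2872,-7.7003)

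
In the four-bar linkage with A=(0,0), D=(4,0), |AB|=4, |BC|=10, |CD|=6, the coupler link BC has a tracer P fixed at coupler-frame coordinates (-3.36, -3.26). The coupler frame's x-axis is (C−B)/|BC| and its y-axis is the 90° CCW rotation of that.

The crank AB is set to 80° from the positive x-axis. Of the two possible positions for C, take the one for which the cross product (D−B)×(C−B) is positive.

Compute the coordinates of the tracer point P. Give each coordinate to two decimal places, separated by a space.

A=(0,0), D=(4.00,0)
B = A + 4.00·(cos80°, sin80°) = (0.6946, 3.9392)
|BD| = 5.1423
circle(B,10.00) ∩ circle(D,6.00): a=8.7940, h=4.7608
  candidates: C₊=(9.9942,0.2628) cross=24.481; C₋=(2.7003,-5.8576) cross=-24.481
  mode + wants cross > 0 → take C=(9.9942,0.2628) (cross=24.481)
ex = (C−B)/|BC| = (0.9300,-0.3676); ey = (0.3676,0.9300)
P = B + -3.36·ex + -3.26·ey = (-3.6286,2.1428)

-3.63 2.14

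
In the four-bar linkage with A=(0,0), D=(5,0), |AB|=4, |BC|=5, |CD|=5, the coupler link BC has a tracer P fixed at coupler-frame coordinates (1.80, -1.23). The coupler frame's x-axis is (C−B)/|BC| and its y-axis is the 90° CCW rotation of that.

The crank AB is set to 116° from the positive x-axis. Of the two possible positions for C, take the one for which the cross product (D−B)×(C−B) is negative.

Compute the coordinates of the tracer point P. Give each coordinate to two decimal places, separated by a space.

-2.22 1.47

A=(0,0), D=(5.00,0)
B = A + 4.00·(cos116°, sin116°) = (-1.7535, 3.5952)
|BD| = 7.6508
circle(B,5.00) ∩ circle(D,5.00): a=3.8254, h=3.2197
  candidates: C₊=(3.1362,4.6396) cross=24.633; C₋=(0.1103,-1.0445) cross=-24.633
  mode - wants cross < 0 → take C=(0.1103,-1.0445) (cross=-24.633)
ex = (C−B)/|BC| = (0.3728,-0.9279); ey = (0.9279,0.3728)
P = B + 1.80·ex + -1.23·ey = (-2.2239,1.4664)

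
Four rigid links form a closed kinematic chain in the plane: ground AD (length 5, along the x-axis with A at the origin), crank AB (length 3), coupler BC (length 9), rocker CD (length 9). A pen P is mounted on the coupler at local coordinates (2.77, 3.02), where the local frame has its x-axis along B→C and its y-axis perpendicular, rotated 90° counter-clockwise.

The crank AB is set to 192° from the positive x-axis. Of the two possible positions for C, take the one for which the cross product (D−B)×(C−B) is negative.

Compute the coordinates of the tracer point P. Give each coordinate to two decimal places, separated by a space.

1.08 -1.46

A=(0,0), D=(5.00,0)
B = A + 3.00·(cos192°, sin192°) = (-2.9344, -0.6237)
|BD| = 7.9589
circle(B,9.00) ∩ circle(D,9.00): a=3.9795, h=8.0724
  candidates: C₊=(0.4001,7.7357) cross=64.248; C₋=(1.6654,-8.3595) cross=-64.248
  mode - wants cross < 0 → take C=(1.6654,-8.3595) (cross=-64.248)
ex = (C−B)/|BC| = (0.5111,-0.8595); ey = (0.8595,0.5111)
P = B + 2.77·ex + 3.02·ey = (1.0771,-1.4611)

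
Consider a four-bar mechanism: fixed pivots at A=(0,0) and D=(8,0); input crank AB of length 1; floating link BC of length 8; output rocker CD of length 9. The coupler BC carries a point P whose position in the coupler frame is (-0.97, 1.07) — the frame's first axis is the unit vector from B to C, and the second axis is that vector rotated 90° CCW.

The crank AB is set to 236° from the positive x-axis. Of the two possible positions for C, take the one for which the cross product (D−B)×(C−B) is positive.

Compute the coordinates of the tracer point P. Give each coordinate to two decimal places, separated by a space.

A=(0,0), D=(8.00,0)
B = A + 1.00·(cos236°, sin236°) = (-0.5592, -0.8290)
|BD| = 8.5992
circle(B,8.00) ∩ circle(D,9.00): a=3.3112, h=7.2826
  candidates: C₊=(2.0344,6.7389) cross=62.625; C₋=(3.4387,-7.7585) cross=-62.625
  mode + wants cross > 0 → take C=(2.0344,6.7389) (cross=62.625)
ex = (C−B)/|BC| = (0.3242,0.9460); ey = (-0.9460,0.3242)
P = B + -0.97·ex + 1.07·ey = (-1.8859,-1.3997)

-1.89 -1.40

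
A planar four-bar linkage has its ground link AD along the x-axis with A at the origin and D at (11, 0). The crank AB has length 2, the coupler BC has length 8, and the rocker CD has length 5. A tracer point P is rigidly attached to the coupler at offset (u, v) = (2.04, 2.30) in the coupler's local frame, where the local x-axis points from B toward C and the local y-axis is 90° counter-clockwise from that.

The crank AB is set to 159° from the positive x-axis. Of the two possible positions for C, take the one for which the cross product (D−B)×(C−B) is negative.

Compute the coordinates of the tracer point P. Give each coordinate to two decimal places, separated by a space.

0.51 2.66

A=(0,0), D=(11.00,0)
B = A + 2.00·(cos159°, sin159°) = (-1.8672, 0.7167)
|BD| = 12.8871
circle(B,8.00) ∩ circle(D,5.00): a=7.9567, h=0.8313
  candidates: C₊=(6.1235,1.1042) cross=10.713; C₋=(6.0310,-0.5558) cross=-10.713
  mode - wants cross < 0 → take C=(6.0310,-0.5558) (cross=-10.713)
ex = (C−B)/|BC| = (0.9873,-0.1591); ey = (0.1591,0.9873)
P = B + 2.04·ex + 2.30·ey = (0.5127,2.6630)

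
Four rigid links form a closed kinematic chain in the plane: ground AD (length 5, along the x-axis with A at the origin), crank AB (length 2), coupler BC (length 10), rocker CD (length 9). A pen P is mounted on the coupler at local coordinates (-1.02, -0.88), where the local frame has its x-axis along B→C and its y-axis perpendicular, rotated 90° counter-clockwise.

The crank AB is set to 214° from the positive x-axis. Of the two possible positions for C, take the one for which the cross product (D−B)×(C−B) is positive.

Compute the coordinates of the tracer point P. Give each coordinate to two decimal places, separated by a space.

A=(0,0), D=(5.00,0)
B = A + 2.00·(cos214°, sin214°) = (-1.6581, -1.1184)
|BD| = 6.7514
circle(B,10.00) ∩ circle(D,9.00): a=4.7828, h=8.7821
  candidates: C₊=(1.6039,8.3346) cross=59.291; C₋=(4.5134,-8.9868) cross=-59.291
  mode + wants cross > 0 → take C=(1.6039,8.3346) (cross=59.291)
ex = (C−B)/|BC| = (0.3262,0.9453); ey = (-0.9453,0.3262)
P = B + -1.02·ex + -0.88·ey = (-1.1589,-2.3696)

-1.16 -2.37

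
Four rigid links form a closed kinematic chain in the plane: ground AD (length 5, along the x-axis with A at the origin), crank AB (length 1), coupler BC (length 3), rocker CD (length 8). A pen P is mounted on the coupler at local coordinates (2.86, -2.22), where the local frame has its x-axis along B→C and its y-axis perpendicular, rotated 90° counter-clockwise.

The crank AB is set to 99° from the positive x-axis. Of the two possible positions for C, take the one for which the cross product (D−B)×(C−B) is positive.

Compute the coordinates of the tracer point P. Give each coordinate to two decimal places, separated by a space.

-0.90 4.53

A=(0,0), D=(5.00,0)
B = A + 1.00·(cos99°, sin99°) = (-0.1564, 0.9877)
|BD| = 5.2502
circle(B,3.00) ∩ circle(D,8.00): a=-2.6128, h=1.4741
  candidates: C₊=(-2.4453,2.9271) cross=7.740; C₋=(-2.9999,0.0314) cross=-7.740
  mode + wants cross > 0 → take C=(-2.4453,2.9271) (cross=7.740)
ex = (C−B)/|BC| = (-0.7630,0.6465); ey = (-0.6465,-0.7630)
P = B + 2.86·ex + -2.22·ey = (-0.9033,4.5303)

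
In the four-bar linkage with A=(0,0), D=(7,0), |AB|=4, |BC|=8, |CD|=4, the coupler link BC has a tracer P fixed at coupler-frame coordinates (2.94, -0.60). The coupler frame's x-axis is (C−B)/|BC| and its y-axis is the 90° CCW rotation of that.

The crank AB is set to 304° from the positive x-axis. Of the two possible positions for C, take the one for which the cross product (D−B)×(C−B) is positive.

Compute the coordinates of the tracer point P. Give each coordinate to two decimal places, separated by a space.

A=(0,0), D=(7.00,0)
B = A + 4.00·(cos304°, sin304°) = (2.2368, -3.3162)
|BD| = 5.8039
circle(B,8.00) ∩ circle(D,4.00): a=7.0371, h=3.8052
  candidates: C₊=(5.8379,3.8275) cross=22.085; C₋=(10.1862,-2.4183) cross=-22.085
  mode + wants cross > 0 → take C=(5.8379,3.8275) (cross=22.085)
ex = (C−B)/|BC| = (0.4501,0.8930); ey = (-0.8930,0.4501)
P = B + 2.94·ex + -0.60·ey = (4.0960,-0.9610)

4.10 -0.96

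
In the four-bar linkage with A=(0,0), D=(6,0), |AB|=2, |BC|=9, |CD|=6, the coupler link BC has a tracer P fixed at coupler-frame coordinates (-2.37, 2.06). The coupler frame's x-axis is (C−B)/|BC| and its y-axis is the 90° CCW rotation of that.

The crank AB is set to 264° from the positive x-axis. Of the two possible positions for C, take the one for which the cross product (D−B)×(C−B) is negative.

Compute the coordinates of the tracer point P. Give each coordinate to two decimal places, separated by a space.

A=(0,0), D=(6.00,0)
B = A + 2.00·(cos264°, sin264°) = (-0.2091, -1.9890)
|BD| = 6.5199
circle(B,9.00) ∩ circle(D,6.00): a=6.7109, h=5.9970
  candidates: C₊=(4.3524,5.7694) cross=39.099; C₋=(8.0115,-5.6528) cross=-39.099
  mode - wants cross < 0 → take C=(8.0115,-5.6528) (cross=-39.099)
ex = (C−B)/|BC| = (0.9134,-0.4071); ey = (0.4071,0.9134)
P = B + -2.37·ex + 2.06·ey = (-1.5352,0.8573)

-1.54 0.86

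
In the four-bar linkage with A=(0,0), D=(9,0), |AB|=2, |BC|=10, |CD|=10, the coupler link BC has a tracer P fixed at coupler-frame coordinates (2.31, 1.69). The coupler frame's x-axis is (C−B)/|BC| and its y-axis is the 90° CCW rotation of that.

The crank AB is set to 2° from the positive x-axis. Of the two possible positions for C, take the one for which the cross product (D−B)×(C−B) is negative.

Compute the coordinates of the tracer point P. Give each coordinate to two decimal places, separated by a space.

4.37 -1.53

A=(0,0), D=(9.00,0)
B = A + 2.00·(cos2°, sin2°) = (1.9988, 0.0698)
|BD| = 7.0016
circle(B,10.00) ∩ circle(D,10.00): a=3.5008, h=9.3672
  candidates: C₊=(5.5928,9.4016) cross=65.585; C₋=(5.4060,-9.3318) cross=-65.585
  mode - wants cross < 0 → take C=(5.4060,-9.3318) (cross=-65.585)
ex = (C−B)/|BC| = (0.3407,-0.9402); ey = (0.9402,0.3407)
P = B + 2.31·ex + 1.69·ey = (4.3747,-1.5262)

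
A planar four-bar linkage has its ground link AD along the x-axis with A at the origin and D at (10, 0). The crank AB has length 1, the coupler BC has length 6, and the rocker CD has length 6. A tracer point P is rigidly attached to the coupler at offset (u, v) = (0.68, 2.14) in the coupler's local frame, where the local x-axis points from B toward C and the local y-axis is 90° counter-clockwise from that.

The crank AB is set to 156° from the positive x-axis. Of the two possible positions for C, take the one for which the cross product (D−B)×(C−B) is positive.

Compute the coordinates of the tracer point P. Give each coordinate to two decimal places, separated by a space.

-1.10 2.64

A=(0,0), D=(10.00,0)
B = A + 1.00·(cos156°, sin156°) = (-0.9135, 0.4067)
|BD| = 10.9211
circle(B,6.00) ∩ circle(D,6.00): a=5.4606, h=2.4864
  candidates: C₊=(4.6358,2.6881) cross=27.154; C₋=(4.4506,-2.2813) cross=-27.154
  mode + wants cross > 0 → take C=(4.6358,2.6881) (cross=27.154)
ex = (C−B)/|BC| = (0.9249,0.3802); ey = (-0.3802,0.9249)
P = B + 0.68·ex + 2.14·ey = (-1.0983,2.6446)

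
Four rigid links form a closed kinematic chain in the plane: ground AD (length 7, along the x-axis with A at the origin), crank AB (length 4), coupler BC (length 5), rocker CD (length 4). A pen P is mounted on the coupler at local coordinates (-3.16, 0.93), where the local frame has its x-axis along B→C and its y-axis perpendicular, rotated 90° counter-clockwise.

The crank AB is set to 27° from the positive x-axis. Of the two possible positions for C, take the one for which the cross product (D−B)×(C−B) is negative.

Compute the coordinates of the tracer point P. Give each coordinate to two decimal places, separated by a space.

A=(0,0), D=(7.00,0)
B = A + 4.00·(cos27°, sin27°) = (3.5640, 1.8160)
|BD| = 3.8863
circle(B,5.00) ∩ circle(D,4.00): a=3.1011, h=3.9222
  candidates: C₊=(8.1384,3.8346) cross=15.243; C₋=(4.4730,-3.1007) cross=-15.243
  mode - wants cross < 0 → take C=(4.4730,-3.1007) (cross=-15.243)
ex = (C−B)/|BC| = (0.1818,-0.9833); ey = (0.9833,0.1818)
P = B + -3.16·ex + 0.93·ey = (3.9040,5.0924)

3.90 5.09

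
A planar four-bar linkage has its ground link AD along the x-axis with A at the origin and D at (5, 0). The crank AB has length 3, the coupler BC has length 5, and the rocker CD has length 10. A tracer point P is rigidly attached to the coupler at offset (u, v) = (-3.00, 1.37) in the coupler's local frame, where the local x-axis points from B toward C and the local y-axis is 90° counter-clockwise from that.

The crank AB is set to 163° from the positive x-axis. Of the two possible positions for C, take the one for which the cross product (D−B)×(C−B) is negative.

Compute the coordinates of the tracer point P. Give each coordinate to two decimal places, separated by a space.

-0.76 3.41

A=(0,0), D=(5.00,0)
B = A + 3.00·(cos163°, sin163°) = (-2.8689, 0.8771)
|BD| = 7.9176
circle(B,5.00) ∩ circle(D,10.00): a=-0.7774, h=4.9392
  candidates: C₊=(-3.0944,5.8720) cross=39.107; C₋=(-4.1887,-3.9456) cross=-39.107
  mode - wants cross < 0 → take C=(-4.1887,-3.9456) (cross=-39.107)
ex = (C−B)/|BC| = (-0.2640,-0.9645); ey = (0.9645,-0.2640)
P = B + -3.00·ex + 1.37·ey = (-0.7556,3.4091)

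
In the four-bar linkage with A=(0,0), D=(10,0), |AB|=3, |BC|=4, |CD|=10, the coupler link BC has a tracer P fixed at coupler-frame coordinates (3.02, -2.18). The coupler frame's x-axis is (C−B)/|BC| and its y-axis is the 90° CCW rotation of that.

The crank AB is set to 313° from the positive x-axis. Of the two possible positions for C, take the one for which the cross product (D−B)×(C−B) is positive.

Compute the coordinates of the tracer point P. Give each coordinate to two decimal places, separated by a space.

A=(0,0), D=(10.00,0)
B = A + 3.00·(cos313°, sin313°) = (2.0460, -2.1941)
|BD| = 8.2511
circle(B,4.00) ∩ circle(D,10.00): a=-0.9647, h=3.8819
  candidates: C₊=(0.0838,1.2916) cross=32.030; C₋=(2.1483,-6.1928) cross=-32.030
  mode + wants cross > 0 → take C=(0.0838,1.2916) (cross=32.030)
ex = (C−B)/|BC| = (-0.4906,0.8714); ey = (-0.8714,-0.4906)
P = B + 3.02·ex + -2.18·ey = (2.4642,1.5070)

2.46 1.51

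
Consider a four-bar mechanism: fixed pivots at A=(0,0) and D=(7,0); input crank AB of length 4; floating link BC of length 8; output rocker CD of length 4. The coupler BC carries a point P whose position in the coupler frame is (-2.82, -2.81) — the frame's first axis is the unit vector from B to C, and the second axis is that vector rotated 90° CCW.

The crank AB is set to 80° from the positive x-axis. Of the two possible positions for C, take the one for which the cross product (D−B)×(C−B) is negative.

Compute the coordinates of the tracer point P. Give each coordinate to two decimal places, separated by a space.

-3.12 5.09

A=(0,0), D=(7.00,0)
B = A + 4.00·(cos80°, sin80°) = (0.6946, 3.9392)
|BD| = 7.4348
circle(B,8.00) ∩ circle(D,4.00): a=6.9455, h=3.9700
  candidates: C₊=(8.6885,3.6262) cross=29.516; C₋=(4.4816,-3.1077) cross=-29.516
  mode - wants cross < 0 → take C=(4.4816,-3.1077) (cross=-29.516)
ex = (C−B)/|BC| = (0.4734,-0.8809); ey = (0.8809,0.4734)
P = B + -2.82·ex + -2.81·ey = (-3.1155,5.0931)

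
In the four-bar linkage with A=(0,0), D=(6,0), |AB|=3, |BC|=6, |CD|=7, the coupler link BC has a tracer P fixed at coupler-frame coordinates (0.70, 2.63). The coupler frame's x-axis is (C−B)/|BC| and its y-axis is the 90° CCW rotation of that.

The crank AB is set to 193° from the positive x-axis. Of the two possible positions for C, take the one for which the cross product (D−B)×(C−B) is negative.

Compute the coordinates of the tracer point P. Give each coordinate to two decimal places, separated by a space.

A=(0,0), D=(6.00,0)
B = A + 3.00·(cos193°, sin193°) = (-2.9231, -0.6749)
|BD| = 8.9486
circle(B,6.00) ∩ circle(D,7.00): a=3.7479, h=4.6854
  candidates: C₊=(0.4608,4.2799) cross=41.928; C₋=(1.1675,-5.0643) cross=-41.928
  mode - wants cross < 0 → take C=(1.1675,-5.0643) (cross=-41.928)
ex = (C−B)/|BC| = (0.6818,-0.7316); ey = (0.7316,0.6818)
P = B + 0.70·ex + 2.63·ey = (-0.5218,0.6061)

-0.52 0.61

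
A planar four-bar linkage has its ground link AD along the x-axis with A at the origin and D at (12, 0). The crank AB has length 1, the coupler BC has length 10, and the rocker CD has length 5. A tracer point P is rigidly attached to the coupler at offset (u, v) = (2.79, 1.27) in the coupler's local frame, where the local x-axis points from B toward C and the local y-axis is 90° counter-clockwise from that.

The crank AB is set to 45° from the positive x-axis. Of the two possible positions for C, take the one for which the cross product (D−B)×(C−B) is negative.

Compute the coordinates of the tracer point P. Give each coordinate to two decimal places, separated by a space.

3.76 0.42

A=(0,0), D=(12.00,0)
B = A + 1.00·(cos45°, sin45°) = (0.7071, 0.7071)
|BD| = 11.3150
circle(B,10.00) ∩ circle(D,5.00): a=8.9717, h=4.4169
  candidates: C₊=(9.9373,4.5547) cross=49.977; C₋=(9.3852,-4.2618) cross=-49.977
  mode - wants cross < 0 → take C=(9.3852,-4.2618) (cross=-49.977)
ex = (C−B)/|BC| = (0.8678,-0.4969); ey = (0.4969,0.8678)
P = B + 2.79·ex + 1.27·ey = (3.7594,0.4229)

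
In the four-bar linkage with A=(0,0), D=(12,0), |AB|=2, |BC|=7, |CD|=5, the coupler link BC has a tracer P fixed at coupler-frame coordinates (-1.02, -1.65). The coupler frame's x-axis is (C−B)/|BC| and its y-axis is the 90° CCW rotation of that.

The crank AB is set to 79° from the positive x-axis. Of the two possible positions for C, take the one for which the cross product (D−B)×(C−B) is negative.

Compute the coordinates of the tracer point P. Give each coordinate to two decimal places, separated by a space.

A=(0,0), D=(12.00,0)
B = A + 2.00·(cos79°, sin79°) = (0.3816, 1.9633)
|BD| = 11.7831
circle(B,7.00) ∩ circle(D,5.00): a=6.9100, h=1.1192
  candidates: C₊=(7.3815,1.9155) cross=13.187; C₋=(7.0085,-0.2916) cross=-13.187
  mode - wants cross < 0 → take C=(7.0085,-0.2916) (cross=-13.187)
ex = (C−B)/|BC| = (0.9467,-0.3221); ey = (0.3221,0.9467)
P = B + -1.02·ex + -1.65·ey = (-1.1155,0.7298)

-1.12 0.73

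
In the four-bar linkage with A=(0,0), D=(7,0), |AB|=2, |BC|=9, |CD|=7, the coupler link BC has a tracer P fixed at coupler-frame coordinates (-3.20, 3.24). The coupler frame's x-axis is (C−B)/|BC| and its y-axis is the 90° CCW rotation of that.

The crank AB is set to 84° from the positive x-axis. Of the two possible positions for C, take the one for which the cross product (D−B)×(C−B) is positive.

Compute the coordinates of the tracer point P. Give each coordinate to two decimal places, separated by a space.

A=(0,0), D=(7.00,0)
B = A + 2.00·(cos84°, sin84°) = (0.2091, 1.9890)
|BD| = 7.0762
circle(B,9.00) ∩ circle(D,7.00): a=5.7992, h=6.8825
  candidates: C₊=(7.7090,6.9640) cross=48.702; C₋=(3.8399,-6.2461) cross=-48.702
  mode + wants cross > 0 → take C=(7.7090,6.9640) (cross=48.702)
ex = (C−B)/|BC| = (0.8333,0.5528); ey = (-0.5528,0.8333)
P = B + -3.20·ex + 3.24·ey = (-4.2486,2.9202)

-4.25 2.92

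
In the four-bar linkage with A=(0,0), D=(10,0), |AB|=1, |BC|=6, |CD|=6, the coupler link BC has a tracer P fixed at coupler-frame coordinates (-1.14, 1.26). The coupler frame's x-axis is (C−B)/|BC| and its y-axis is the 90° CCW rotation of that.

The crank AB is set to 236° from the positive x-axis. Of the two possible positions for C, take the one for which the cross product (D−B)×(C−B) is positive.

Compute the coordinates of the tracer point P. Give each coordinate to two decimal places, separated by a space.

-2.20 -0.38

A=(0,0), D=(10.00,0)
B = A + 1.00·(cos236°, sin236°) = (-0.5592, -0.8290)
|BD| = 10.5917
circle(B,6.00) ∩ circle(D,6.00): a=5.2958, h=2.8203
  candidates: C₊=(4.4997,2.3971) cross=29.872; C₋=(4.9412,-3.2262) cross=-29.872
  mode + wants cross > 0 → take C=(4.4997,2.3971) (cross=29.872)
ex = (C−B)/|BC| = (0.8431,0.5377); ey = (-0.5377,0.8431)
P = B + -1.14·ex + 1.26·ey = (-2.1979,-0.3796)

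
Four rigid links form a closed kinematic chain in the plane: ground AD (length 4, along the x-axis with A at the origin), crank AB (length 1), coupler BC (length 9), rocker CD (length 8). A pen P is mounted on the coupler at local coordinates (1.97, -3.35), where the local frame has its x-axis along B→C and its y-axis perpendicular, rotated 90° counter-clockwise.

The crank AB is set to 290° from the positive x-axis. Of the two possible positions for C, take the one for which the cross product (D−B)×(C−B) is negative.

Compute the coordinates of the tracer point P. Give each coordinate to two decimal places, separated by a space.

-0.84 -4.64

A=(0,0), D=(4.00,0)
B = A + 1.00·(cos290°, sin290°) = (0.3420, -0.9397)
|BD| = 3.7767
circle(B,9.00) ∩ circle(D,8.00): a=4.1390, h=7.9918
  candidates: C₊=(2.3624,7.8306) cross=30.183; C₋=(6.3393,-7.6503) cross=-30.183
  mode - wants cross < 0 → take C=(6.3393,-7.6503) (cross=-30.183)
ex = (C−B)/|BC| = (0.6664,-0.7456); ey = (0.7456,0.6664)
P = B + 1.97·ex + -3.35·ey = (-0.8431,-4.6409)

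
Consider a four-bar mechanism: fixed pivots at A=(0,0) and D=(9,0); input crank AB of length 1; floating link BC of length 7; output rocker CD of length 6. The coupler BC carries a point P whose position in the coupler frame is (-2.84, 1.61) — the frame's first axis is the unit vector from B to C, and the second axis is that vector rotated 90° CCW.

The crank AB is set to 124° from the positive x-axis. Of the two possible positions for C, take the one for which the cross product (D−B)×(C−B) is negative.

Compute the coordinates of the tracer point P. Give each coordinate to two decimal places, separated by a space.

A=(0,0), D=(9.00,0)
B = A + 1.00·(cos124°, sin124°) = (-0.5592, 0.8290)
|BD| = 9.5951
circle(B,7.00) ∩ circle(D,6.00): a=5.4750, h=4.3617
  candidates: C₊=(5.2722,4.7014) cross=41.851; C₋=(4.5184,-3.9894) cross=-41.851
  mode - wants cross < 0 → take C=(4.5184,-3.9894) (cross=-41.851)
ex = (C−B)/|BC| = (0.7254,-0.6884); ey = (0.6884,0.7254)
P = B + -2.84·ex + 1.61·ey = (-1.5110,3.9518)

-1.51 3.95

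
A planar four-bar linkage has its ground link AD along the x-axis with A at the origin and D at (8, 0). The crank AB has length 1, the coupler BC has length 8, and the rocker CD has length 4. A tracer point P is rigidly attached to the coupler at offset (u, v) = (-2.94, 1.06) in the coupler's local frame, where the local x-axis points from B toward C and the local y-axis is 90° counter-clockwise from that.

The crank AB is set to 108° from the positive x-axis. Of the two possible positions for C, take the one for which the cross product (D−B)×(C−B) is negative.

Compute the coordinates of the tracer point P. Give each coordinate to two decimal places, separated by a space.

A=(0,0), D=(8.00,0)
B = A + 1.00·(cos108°, sin108°) = (-0.3090, 0.9511)
|BD| = 8.3633
circle(B,8.00) ∩ circle(D,4.00): a=7.0513, h=3.7787
  candidates: C₊=(7.1263,3.9034) cross=31.603; C₋=(6.2669,-3.6050) cross=-31.603
  mode - wants cross < 0 → take C=(6.2669,-3.6050) (cross=-31.603)
ex = (C−B)/|BC| = (0.8220,-0.5695); ey = (0.5695,0.8220)
P = B + -2.94·ex + 1.06·ey = (-2.1220,3.4967)

-2.12 3.50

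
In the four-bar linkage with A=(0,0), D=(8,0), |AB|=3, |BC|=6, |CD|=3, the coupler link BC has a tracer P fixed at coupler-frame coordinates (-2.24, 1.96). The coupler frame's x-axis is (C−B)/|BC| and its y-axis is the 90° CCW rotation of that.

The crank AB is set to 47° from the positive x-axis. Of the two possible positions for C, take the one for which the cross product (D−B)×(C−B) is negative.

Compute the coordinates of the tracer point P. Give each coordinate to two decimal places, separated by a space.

A=(0,0), D=(8.00,0)
B = A + 3.00·(cos47°, sin47°) = (2.0460, 2.1941)
|BD| = 6.3454
circle(B,6.00) ∩ circle(D,3.00): a=5.3002, h=2.8120
  candidates: C₊=(7.9916,3.0000) cross=17.844; C₋=(6.0470,-2.2772) cross=-17.844
  mode - wants cross < 0 → take C=(6.0470,-2.2772) (cross=-17.844)
ex = (C−B)/|BC| = (0.6668,-0.7452); ey = (0.7452,0.6668)
P = B + -2.24·ex + 1.96·ey = (2.0129,5.1703)

2.01 5.17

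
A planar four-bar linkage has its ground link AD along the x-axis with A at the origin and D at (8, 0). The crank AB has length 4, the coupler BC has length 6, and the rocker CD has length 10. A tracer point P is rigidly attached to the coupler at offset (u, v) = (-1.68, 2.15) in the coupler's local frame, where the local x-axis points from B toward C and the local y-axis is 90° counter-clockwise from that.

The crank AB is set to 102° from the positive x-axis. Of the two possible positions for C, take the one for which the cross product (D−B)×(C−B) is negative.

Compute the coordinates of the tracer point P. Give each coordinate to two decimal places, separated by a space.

1.56 5.23

A=(0,0), D=(8.00,0)
B = A + 4.00·(cos102°, sin102°) = (-0.8316, 3.9126)
|BD| = 9.6595
circle(B,6.00) ∩ circle(D,10.00): a=1.5170, h=5.8051
  candidates: C₊=(2.9067,8.6057) cross=56.074; C₋=(-1.7960,-2.0094) cross=-56.074
  mode - wants cross < 0 → take C=(-1.7960,-2.0094) (cross=-56.074)
ex = (C−B)/|BC| = (-0.1607,-0.9870); ey = (0.9870,-0.1607)
P = B + -1.68·ex + 2.15·ey = (1.5604,5.2252)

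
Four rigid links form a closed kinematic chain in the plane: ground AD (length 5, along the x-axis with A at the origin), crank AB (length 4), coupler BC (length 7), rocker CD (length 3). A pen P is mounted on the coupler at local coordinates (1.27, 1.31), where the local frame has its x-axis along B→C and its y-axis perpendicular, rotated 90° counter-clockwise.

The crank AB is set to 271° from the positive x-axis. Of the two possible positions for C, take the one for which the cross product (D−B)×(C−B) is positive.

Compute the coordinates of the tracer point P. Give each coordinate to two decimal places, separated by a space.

-0.56 -2.29

A=(0,0), D=(5.00,0)
B = A + 4.00·(cos271°, sin271°) = (0.0698, -3.9994)
|BD| = 6.3484
circle(B,7.00) ∩ circle(D,3.00): a=6.3246, h=2.9999
  candidates: C₊=(3.0916,2.3148) cross=19.045; C₋=(6.8714,-2.3447) cross=-19.045
  mode + wants cross > 0 → take C=(3.0916,2.3148) (cross=19.045)
ex = (C−B)/|BC| = (0.4317,0.9020); ey = (-0.9020,0.4317)
P = B + 1.27·ex + 1.31·ey = (-0.5636,-2.2883)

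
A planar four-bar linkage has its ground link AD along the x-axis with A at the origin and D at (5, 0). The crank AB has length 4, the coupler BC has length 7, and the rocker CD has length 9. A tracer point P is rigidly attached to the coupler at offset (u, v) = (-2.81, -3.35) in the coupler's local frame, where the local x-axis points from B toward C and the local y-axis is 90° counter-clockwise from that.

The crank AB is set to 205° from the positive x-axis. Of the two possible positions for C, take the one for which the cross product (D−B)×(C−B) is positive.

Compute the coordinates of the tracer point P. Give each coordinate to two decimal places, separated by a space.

A=(0,0), D=(5.00,0)
B = A + 4.00·(cos205°, sin205°) = (-3.6252, -1.6905)
|BD| = 8.7893
circle(B,7.00) ∩ circle(D,9.00): a=2.5743, h=6.5095
  candidates: C₊=(-2.3510,5.1926) cross=57.214; C₋=(0.1530,-7.5833) cross=-57.214
  mode + wants cross > 0 → take C=(-2.3510,5.1926) (cross=57.214)
ex = (C−B)/|BC| = (0.1820,0.9833); ey = (-0.9833,0.1820)
P = B + -2.81·ex + -3.35·ey = (-0.8427,-5.0633)

-0.84 -5.06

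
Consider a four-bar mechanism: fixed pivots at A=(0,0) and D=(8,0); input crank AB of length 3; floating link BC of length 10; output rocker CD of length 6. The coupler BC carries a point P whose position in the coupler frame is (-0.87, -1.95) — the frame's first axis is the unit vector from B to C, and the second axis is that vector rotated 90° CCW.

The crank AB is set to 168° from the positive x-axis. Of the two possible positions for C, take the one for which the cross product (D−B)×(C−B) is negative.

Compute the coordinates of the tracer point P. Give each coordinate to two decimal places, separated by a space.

-4.79 -0.44

A=(0,0), D=(8.00,0)
B = A + 3.00·(cos168°, sin168°) = (-2.9344, 0.6237)
|BD| = 10.9522
circle(B,10.00) ∩ circle(D,6.00): a=8.3979, h=5.4291
  candidates: C₊=(5.7590,5.5658) cross=59.461; C₋=(5.1406,-5.2748) cross=-59.461
  mode - wants cross < 0 → take C=(5.1406,-5.2748) (cross=-59.461)
ex = (C−B)/|BC| = (0.8075,-0.5899); ey = (0.5899,0.8075)
P = B + -0.87·ex + -1.95·ey = (-4.7872,-0.4377)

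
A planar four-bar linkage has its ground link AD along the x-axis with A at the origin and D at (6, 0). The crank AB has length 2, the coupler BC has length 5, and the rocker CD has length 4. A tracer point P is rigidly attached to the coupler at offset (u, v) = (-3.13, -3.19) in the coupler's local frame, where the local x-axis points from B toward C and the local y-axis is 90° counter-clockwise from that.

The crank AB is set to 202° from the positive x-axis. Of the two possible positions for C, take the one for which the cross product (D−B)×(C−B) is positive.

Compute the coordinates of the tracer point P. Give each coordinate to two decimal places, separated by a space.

A=(0,0), D=(6.00,0)
B = A + 2.00·(cos202°, sin202°) = (-1.8544, -0.7492)
|BD| = 7.8900
circle(B,5.00) ∩ circle(D,4.00): a=4.5154, h=2.1475
  candidates: C₊=(2.4367,1.8173) cross=16.944; C₋=(2.8445,-2.4582) cross=-16.944
  mode + wants cross > 0 → take C=(2.4367,1.8173) (cross=16.944)
ex = (C−B)/|BC| = (0.8582,0.5133); ey = (-0.5133,0.8582)
P = B + -3.13·ex + -3.19·ey = (-2.9031,-5.0935)

-2.90 -5.09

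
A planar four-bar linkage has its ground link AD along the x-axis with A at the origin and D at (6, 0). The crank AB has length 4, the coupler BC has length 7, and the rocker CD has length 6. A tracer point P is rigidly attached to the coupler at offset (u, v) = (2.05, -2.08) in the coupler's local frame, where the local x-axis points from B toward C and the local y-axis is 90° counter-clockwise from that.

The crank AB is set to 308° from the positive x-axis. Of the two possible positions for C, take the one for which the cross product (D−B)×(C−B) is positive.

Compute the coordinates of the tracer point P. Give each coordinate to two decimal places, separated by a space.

4.18 -0.79

A=(0,0), D=(6.00,0)
B = A + 4.00·(cos308°, sin308°) = (2.4626, -3.1520)
|BD| = 4.7380
circle(B,7.00) ∩ circle(D,6.00): a=3.7409, h=5.9166
  candidates: C₊=(1.3194,3.7540) cross=28.032; C₋=(9.1917,-5.0806) cross=-28.032
  mode + wants cross > 0 → take C=(1.3194,3.7540) (cross=28.032)
ex = (C−B)/|BC| = (-0.1633,0.9866); ey = (-0.9866,-0.1633)
P = B + 2.05·ex + -2.08·ey = (4.1799,-0.7899)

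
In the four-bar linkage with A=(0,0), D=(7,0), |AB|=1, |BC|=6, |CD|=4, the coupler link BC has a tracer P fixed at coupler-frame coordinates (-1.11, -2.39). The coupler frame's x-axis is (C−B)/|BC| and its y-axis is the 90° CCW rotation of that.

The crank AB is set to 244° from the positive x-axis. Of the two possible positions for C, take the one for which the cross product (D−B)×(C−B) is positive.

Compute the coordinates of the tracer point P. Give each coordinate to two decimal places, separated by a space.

A=(0,0), D=(7.00,0)
B = A + 1.00·(cos244°, sin244°) = (-0.4384, -0.8988)
|BD| = 7.4925
circle(B,6.00) ∩ circle(D,4.00): a=5.0809, h=3.1913
  candidates: C₊=(4.2230,2.8790) cross=23.911; C₋=(4.9887,-3.4575) cross=-23.911
  mode + wants cross > 0 → take C=(4.2230,2.8790) (cross=23.911)
ex = (C−B)/|BC| = (0.7769,0.6296); ey = (-0.6296,0.7769)
P = B + -1.11·ex + -2.39·ey = (0.2041,-3.4545)

0.20 -3.45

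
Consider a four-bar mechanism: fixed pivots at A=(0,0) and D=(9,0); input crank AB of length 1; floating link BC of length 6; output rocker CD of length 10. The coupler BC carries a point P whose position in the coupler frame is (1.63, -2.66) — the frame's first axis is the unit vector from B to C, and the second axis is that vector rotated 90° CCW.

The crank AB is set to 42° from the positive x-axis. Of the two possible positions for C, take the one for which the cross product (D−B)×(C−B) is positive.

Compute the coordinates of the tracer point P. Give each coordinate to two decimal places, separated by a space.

A=(0,0), D=(9.00,0)
B = A + 1.00·(cos42°, sin42°) = (0.7431, 0.6691)
|BD| = 8.2839
circle(B,6.00) ∩ circle(D,10.00): a=0.2791, h=5.9935
  candidates: C₊=(1.5054,6.6205) cross=49.650; C₋=(0.5372,-5.3273) cross=-49.650
  mode + wants cross > 0 → take C=(1.5054,6.6205) (cross=49.650)
ex = (C−B)/|BC| = (0.1270,0.9919); ey = (-0.9919,0.1270)
P = B + 1.63·ex + -2.66·ey = (3.5887,1.9480)

3.59 1.95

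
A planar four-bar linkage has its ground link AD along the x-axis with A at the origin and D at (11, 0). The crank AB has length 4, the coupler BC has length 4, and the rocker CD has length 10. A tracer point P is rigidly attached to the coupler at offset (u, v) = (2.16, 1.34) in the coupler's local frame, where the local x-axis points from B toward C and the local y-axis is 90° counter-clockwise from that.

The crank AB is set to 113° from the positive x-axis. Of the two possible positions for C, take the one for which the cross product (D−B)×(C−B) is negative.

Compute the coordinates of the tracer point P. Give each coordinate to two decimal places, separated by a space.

A=(0,0), D=(11.00,0)
B = A + 4.00·(cos113°, sin113°) = (-1.5629, 3.6820)
|BD| = 13.0914
circle(B,4.00) ∩ circle(D,10.00): a=3.3375, h=2.2048
  candidates: C₊=(2.2599,4.8592) cross=28.864; C₋=(1.0197,0.6275) cross=-28.864
  mode - wants cross < 0 → take C=(1.0197,0.6275) (cross=-28.864)
ex = (C−B)/|BC| = (0.6457,-0.7636); ey = (0.7636,0.6457)
P = B + 2.16·ex + 1.34·ey = (0.8550,2.8978)

0.85 2.90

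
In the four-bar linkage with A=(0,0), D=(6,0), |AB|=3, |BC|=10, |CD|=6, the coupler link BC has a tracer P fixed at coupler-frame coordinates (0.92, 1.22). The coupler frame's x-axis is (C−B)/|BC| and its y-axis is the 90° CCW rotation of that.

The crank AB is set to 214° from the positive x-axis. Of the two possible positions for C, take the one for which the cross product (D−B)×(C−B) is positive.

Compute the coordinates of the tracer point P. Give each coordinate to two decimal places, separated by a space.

-2.77 -0.18

A=(0,0), D=(6.00,0)
B = A + 3.00·(cos214°, sin214°) = (-2.4871, -1.6776)
|BD| = 8.6513
circle(B,10.00) ∩ circle(D,6.00): a=8.0245, h=5.9672
  candidates: C₊=(4.2280,5.7324) cross=51.624; C₋=(6.5422,-5.9755) cross=-51.624
  mode + wants cross > 0 → take C=(4.2280,5.7324) (cross=51.624)
ex = (C−B)/|BC| = (0.6715,0.7410); ey = (-0.7410,0.6715)
P = B + 0.92·ex + 1.22·ey = (-2.7733,-0.1766)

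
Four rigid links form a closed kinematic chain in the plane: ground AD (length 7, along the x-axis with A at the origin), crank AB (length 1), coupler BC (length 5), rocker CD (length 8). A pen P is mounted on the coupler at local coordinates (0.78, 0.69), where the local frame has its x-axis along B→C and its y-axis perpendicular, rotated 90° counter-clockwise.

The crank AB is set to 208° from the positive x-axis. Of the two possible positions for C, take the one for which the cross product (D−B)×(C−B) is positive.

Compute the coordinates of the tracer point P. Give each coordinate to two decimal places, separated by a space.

A=(0,0), D=(7.00,0)
B = A + 1.00·(cos208°, sin208°) = (-0.8829, -0.4695)
|BD| = 7.8969
circle(B,5.00) ∩ circle(D,8.00): a=1.4791, h=4.7762
  candidates: C₊=(0.3096,4.3862) cross=37.717; C₋=(0.8775,-5.1493) cross=-37.717
  mode + wants cross > 0 → take C=(0.3096,4.3862) (cross=37.717)
ex = (C−B)/|BC| = (0.2385,0.9711); ey = (-0.9711,0.2385)
P = B + 0.78·ex + 0.69·ey = (-1.3670,0.4526)

-1.37 0.45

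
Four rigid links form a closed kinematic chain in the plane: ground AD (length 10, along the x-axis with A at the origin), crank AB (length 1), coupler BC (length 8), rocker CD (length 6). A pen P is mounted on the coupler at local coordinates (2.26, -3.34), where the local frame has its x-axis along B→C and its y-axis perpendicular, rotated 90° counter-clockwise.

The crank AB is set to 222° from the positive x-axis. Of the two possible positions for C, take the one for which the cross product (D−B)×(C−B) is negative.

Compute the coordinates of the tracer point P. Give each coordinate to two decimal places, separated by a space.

-0.44 -4.69

A=(0,0), D=(10.00,0)
B = A + 1.00·(cos222°, sin222°) = (-0.7431, -0.6691)
|BD| = 10.7640
circle(B,8.00) ∩ circle(D,6.00): a=6.6826, h=4.3980
  candidates: C₊=(5.6531,4.1358) cross=47.340; C₋=(6.1999,-4.6432) cross=-47.340
  mode - wants cross < 0 → take C=(6.1999,-4.6432) (cross=-47.340)
ex = (C−B)/|BC| = (0.8679,-0.4968); ey = (0.4968,0.8679)
P = B + 2.26·ex + -3.34·ey = (-0.4409,-4.6906)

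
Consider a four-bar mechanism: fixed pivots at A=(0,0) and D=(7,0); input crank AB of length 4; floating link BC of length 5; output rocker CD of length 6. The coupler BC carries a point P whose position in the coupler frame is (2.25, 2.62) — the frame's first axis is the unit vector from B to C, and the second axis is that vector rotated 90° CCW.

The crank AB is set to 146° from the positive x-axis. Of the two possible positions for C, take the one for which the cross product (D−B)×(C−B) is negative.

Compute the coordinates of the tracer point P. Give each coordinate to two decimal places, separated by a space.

A=(0,0), D=(7.00,0)
B = A + 4.00·(cos146°, sin146°) = (-3.3162, 2.2368)
|BD| = 10.5559
circle(B,5.00) ∩ circle(D,6.00): a=4.7569, h=1.5401
  candidates: C₊=(1.6591,2.7339) cross=16.257; C₋=(1.0064,-0.2764) cross=-16.257
  mode - wants cross < 0 → take C=(1.0064,-0.2764) (cross=-16.257)
ex = (C−B)/|BC| = (0.8645,-0.5026); ey = (0.5026,0.8645)
P = B + 2.25·ex + 2.62·ey = (-0.0541,3.3709)

-0.05 3.37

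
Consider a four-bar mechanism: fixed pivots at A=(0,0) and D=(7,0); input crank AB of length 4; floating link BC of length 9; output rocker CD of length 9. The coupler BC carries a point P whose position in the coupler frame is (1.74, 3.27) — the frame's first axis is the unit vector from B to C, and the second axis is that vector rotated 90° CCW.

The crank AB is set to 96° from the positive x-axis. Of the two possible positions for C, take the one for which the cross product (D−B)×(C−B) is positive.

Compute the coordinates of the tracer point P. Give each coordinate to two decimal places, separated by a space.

A=(0,0), D=(7.00,0)
B = A + 4.00·(cos96°, sin96°) = (-0.4181, 3.9781)
|BD| = 8.4175
circle(B,9.00) ∩ circle(D,9.00): a=4.2087, h=7.9553
  candidates: C₊=(7.0506,8.9999) cross=66.963; C₋=(-0.4687,-5.0218) cross=-66.963
  mode + wants cross > 0 → take C=(7.0506,8.9999) (cross=66.963)
ex = (C−B)/|BC| = (0.8299,0.5580); ey = (-0.5580,0.8299)
P = B + 1.74·ex + 3.27·ey = (-0.7987,7.6626)

-0.80 7.66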